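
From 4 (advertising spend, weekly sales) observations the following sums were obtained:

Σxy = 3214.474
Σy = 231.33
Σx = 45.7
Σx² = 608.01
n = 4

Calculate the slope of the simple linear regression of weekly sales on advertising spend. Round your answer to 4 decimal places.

6.6544

Sxx = Σx² − (Σx)²/n = 608.01 − 522.1225 = 85.8875
Sxy = Σxy − (Σx)(Σy)/n = 3214.474 − 2642.94525 = 571.52875
b = Sxy/Sxx = 571.52875/85.8875 = 6.654388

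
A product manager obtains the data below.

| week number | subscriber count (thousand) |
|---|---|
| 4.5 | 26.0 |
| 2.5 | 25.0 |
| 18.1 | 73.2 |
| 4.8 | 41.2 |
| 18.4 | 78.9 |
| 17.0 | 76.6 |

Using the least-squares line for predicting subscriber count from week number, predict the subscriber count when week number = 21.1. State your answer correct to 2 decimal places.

86.97

n = 6, Σx = 65.3, Σy = 320.9, Σxy = 4456.14, Σx² = 1004.71
Sxx = Σx² − (Σx)²/n = 1004.71 − 710.681667 = 294.028333
Sxy = Σxy − (Σx)(Σy)/n = 4456.14 − 3492.461667 = 963.678333
b = Sxy/Sxx = 963.678333/294.028333 = 3.277502
a = ȳ − b·x̄ = 53.483333 − 3.277502·10.883333 = 17.813191
ŷ(21.1) = a + b·21.1 = 17.813191 + 3.277502·21.1 = 86.968475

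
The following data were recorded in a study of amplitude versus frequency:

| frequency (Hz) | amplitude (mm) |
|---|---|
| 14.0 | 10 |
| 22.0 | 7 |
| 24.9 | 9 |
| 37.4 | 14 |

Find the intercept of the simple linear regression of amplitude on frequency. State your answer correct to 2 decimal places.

n = 4, Σx = 98.3, Σy = 40, Σxy = 1041.7, Σx² = 2698.77
Sxx = Σx² − (Σx)²/n = 2698.77 − 2415.7225 = 283.0475
Sxy = Σxy − (Σx)(Σy)/n = 1041.7 − 983 = 58.7
b = Sxy/Sxx = 58.7/283.0475 = 0.207386
a = ȳ − b·x̄ = 10 − 0.207386·24.575 = 4.903497

4.90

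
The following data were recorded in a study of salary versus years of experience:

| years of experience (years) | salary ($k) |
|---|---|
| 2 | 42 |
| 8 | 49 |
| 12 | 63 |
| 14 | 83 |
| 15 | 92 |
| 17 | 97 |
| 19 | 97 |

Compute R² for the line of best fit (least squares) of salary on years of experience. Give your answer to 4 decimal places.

0.9004

n = 7, Σx = 87, Σy = 523, Σxy = 7266, Σx² = 1283, Σy² = 42305
Sxx = Σx² − (Σx)²/n = 1283 − 1081.285714 = 201.714286
Sxy = Σxy − (Σx)(Σy)/n = 7266 − 6500.142857 = 765.857143
Syy = Σy² − (Σy)²/n = 42305 − 39075.571429 = 3229.428571
R² = Sxy²/(Sxx·Syy) = (765.857143)²/(201.714286·3229.428571) = 0.900395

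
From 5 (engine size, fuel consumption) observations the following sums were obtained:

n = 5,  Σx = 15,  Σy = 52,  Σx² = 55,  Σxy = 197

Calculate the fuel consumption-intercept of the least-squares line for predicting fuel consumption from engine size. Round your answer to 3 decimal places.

-1.900

Sxx = Σx² − (Σx)²/n = 55 − 45 = 10
Sxy = Σxy − (Σx)(Σy)/n = 197 − 156 = 41
b = Sxy/Sxx = 41/10 = 4.1
a = ȳ − b·x̄ = 10.4 − 4.1·3 = -1.9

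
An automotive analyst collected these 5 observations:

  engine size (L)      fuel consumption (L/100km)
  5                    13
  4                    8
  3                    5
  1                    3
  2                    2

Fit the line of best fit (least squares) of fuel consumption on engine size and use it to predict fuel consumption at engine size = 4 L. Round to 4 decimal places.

8.8000

n = 5, Σx = 15, Σy = 31, Σxy = 119, Σx² = 55
Sxx = Σx² − (Σx)²/n = 55 − 45 = 10
Sxy = Σxy − (Σx)(Σy)/n = 119 − 93 = 26
b = Sxy/Sxx = 26/10 = 2.6
a = ȳ − b·x̄ = 6.2 − 2.6·3 = -1.6
ŷ(4) = a + b·4 = -1.6 + 2.6·4 = 8.8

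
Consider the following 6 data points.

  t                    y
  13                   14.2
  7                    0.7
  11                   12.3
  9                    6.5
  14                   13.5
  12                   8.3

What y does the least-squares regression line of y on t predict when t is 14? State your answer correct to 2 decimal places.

14.67

n = 6, Σx = 66, Σy = 55.5, Σxy = 671.9, Σx² = 760
Sxx = Σx² − (Σx)²/n = 760 − 726 = 34
Sxy = Σxy − (Σx)(Σy)/n = 671.9 − 610.5 = 61.4
b = Sxy/Sxx = 61.4/34 = 1.805882
a = ȳ − b·x̄ = 9.25 − 1.805882·11 = -10.614706
ŷ(14) = a + b·14 = -10.614706 + 1.805882·14 = 14.667647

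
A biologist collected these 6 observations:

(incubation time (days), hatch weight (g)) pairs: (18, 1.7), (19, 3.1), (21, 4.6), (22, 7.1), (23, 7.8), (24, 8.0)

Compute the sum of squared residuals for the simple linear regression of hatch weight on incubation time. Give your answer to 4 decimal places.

1.4507

n = 6, Σx = 127, Σy = 32.3, Σxy = 713.7, Σx² = 2715, Σy² = 208.91
Sxx = Σx² − (Σx)²/n = 2715 − 2688.166667 = 26.833333
Sxy = Σxy − (Σx)(Σy)/n = 713.7 − 683.683333 = 30.016667
Syy = Σy² − (Σy)²/n = 208.91 − 173.881667 = 35.028333
b = Sxy/Sxx = 30.016667/26.833333 = 1.118634
SSE = Syy − b·Sxy = 35.028333 − 1.118634·30.016667 = 1.450683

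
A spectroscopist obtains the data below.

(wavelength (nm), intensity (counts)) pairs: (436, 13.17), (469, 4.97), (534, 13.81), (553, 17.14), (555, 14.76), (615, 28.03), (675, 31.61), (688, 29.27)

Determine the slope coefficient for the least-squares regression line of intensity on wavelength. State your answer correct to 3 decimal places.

n = 8, Σx = 4525, Σy = 152.76, Σxy = 91830.77, Σx² = 2616241
Sxx = Σx² − (Σx)²/n = 2616241 − 2559453.125 = 56787.875
Sxy = Σxy − (Σx)(Σy)/n = 91830.77 − 86404.875 = 5425.895
b = Sxy/Sxx = 5425.895/56787.875 = 0.095547

0.096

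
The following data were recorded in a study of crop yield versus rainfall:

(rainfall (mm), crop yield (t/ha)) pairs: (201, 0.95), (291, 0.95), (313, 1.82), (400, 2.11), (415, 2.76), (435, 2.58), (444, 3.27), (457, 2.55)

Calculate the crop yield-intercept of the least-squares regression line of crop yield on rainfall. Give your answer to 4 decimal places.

n = 8, Σx = 2956, Σy = 16.99, Σxy = 6765.99, Σx² = 1150486
Sxx = Σx² − (Σx)²/n = 1150486 − 1092242 = 58244
Sxy = Σxy − (Σx)(Σy)/n = 6765.99 − 6277.805 = 488.185
b = Sxy/Sxx = 488.185/58244 = 0.008382
a = ȳ − b·x̄ = 2.12375 − 0.008382·369.5 = -0.973296

-0.9733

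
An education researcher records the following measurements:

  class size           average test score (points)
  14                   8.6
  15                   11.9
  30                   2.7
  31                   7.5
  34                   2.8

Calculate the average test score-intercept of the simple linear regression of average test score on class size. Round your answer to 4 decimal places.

n = 5, Σx = 124, Σy = 33.5, Σxy = 707.6, Σx² = 3438
Sxx = Σx² − (Σx)²/n = 3438 − 3075.2 = 362.8
Sxy = Σxy − (Σx)(Σy)/n = 707.6 − 830.8 = -123.2
b = Sxy/Sxx = -123.2/362.8 = -0.339581
a = ȳ − b·x̄ = 6.7 − (-0.339581)·24.8 = 15.121610

15.1216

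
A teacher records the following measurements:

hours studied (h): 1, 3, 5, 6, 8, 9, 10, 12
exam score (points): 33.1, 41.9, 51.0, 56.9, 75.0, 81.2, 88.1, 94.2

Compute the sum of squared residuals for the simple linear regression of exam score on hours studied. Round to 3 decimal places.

63.618

n = 8, Σx = 54, Σy = 521.4, Σxy = 4097.4, Σx² = 460, Σy² = 37543.52
Sxx = Σx² − (Σx)²/n = 460 − 364.5 = 95.5
Sxy = Σxy − (Σx)(Σy)/n = 4097.4 − 3519.45 = 577.95
Syy = Σy² − (Σy)²/n = 37543.52 − 33982.245 = 3561.275
b = Sxy/Sxx = 577.95/95.5 = 6.051832
SSE = Syy − b·Sxy = 3561.275 − 6.051832·577.95 = 63.618429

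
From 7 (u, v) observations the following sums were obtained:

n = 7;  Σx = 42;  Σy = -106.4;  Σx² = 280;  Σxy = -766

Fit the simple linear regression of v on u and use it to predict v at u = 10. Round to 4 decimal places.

Sxx = Σx² − (Σx)²/n = 280 − 252 = 28
Sxy = Σxy − (Σx)(Σy)/n = -766 − (-638.4) = -127.6
b = Sxy/Sxx = -127.6/28 = -4.557143
a = ȳ − b·x̄ = -15.2 − (-4.557143)·6 = 12.142857
ŷ(10) = a + b·10 = 12.142857 + (-4.557143)·10 = -33.428571

-33.4286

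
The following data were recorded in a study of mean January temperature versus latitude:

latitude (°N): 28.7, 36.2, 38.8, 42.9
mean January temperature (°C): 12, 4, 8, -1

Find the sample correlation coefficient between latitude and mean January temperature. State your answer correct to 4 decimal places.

n = 4, Σx = 146.6, Σy = 23, Σxy = 756.7, Σx² = 5479.98, Σy² = 225
Sxx = Σx² − (Σx)²/n = 5479.98 − 5372.89 = 107.09
Sxy = Σxy − (Σx)(Σy)/n = 756.7 − 842.95 = -86.25
Syy = Σy² − (Σy)²/n = 225 − 132.25 = 92.75
r = Sxy/√(Sxx·Syy) = -86.25/√(9932.5975) = -86.25/99.662418 = -0.865422

-0.8654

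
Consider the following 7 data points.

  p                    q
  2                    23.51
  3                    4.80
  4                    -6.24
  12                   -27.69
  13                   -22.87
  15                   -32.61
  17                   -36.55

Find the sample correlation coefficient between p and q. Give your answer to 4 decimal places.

n = 7, Σx = 66, Σy = -97.65, Σxy = -1703.63, Σx² = 856, Σy² = 4303.7853
Sxx = Σx² − (Σx)²/n = 856 − 622.285714 = 233.714286
Sxy = Σxy − (Σx)(Σy)/n = -1703.63 − (-920.7) = -782.93
Syy = Σy² − (Σy)²/n = 4303.7853 − 1362.2175 = 2941.5678
r = Sxy/√(Sxx·Syy) = -782.93/√(687486.417257) = -782.93/829.148007 = -0.944258

-0.9443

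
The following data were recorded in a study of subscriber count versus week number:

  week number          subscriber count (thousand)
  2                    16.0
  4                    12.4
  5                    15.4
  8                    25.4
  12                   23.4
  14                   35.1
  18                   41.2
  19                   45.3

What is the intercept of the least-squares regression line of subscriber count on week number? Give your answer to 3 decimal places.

7.890

n = 8, Σx = 82, Σy = 214.2, Σxy = 2736.3, Σx² = 1134
Sxx = Σx² − (Σx)²/n = 1134 − 840.5 = 293.5
Sxy = Σxy − (Σx)(Σy)/n = 2736.3 − 2195.55 = 540.75
b = Sxy/Sxx = 540.75/293.5 = 1.842419
a = ȳ − b·x̄ = 26.775 − 1.842419·10.25 = 7.890204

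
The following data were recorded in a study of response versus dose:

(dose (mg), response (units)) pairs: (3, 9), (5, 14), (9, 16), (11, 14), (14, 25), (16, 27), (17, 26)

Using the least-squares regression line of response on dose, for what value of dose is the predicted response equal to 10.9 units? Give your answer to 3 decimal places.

4.423

n = 7, Σx = 75, Σy = 131, Σxy = 1619, Σx² = 977
Sxx = Σx² − (Σx)²/n = 977 − 803.571429 = 173.428571
Sxy = Σxy − (Σx)(Σy)/n = 1619 − 1403.571429 = 215.428571
b = Sxy/Sxx = 215.428571/173.428571 = 1.242175
a = ȳ − b·x̄ = 18.714286 − 1.242175·10.714286 = 5.405272
Set a + b·x = 10.9: x = (10.9 − 5.405272) / 1.242175 = 4.423475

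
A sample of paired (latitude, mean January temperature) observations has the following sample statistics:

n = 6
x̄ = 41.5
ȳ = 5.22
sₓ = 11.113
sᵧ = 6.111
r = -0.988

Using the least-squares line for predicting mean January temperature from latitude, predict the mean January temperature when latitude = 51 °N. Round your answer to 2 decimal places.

0.06

b = r · sᵧ/sₓ = -0.988 · 6.111/11.113 = -0.543298
a = ȳ − b·x̄ = 5.22 − (-0.543298)·41.5 = 27.766857
ŷ(51) = a + b·51 = 27.766857 + (-0.543298)·51 = 0.058671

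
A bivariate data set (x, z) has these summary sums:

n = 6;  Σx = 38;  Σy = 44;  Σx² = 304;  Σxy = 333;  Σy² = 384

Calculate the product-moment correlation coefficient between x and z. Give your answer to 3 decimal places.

Sxx = Σx² − (Σx)²/n = 304 − 240.666667 = 63.333333
Sxy = Σxy − (Σx)(Σy)/n = 333 − 278.666667 = 54.333333
Syy = Σy² − (Σy)²/n = 384 − 322.666667 = 61.333333
r = Sxy/√(Sxx·Syy) = 54.333333/√(3884.444444) = 54.333333/62.325311 = 0.871770

0.872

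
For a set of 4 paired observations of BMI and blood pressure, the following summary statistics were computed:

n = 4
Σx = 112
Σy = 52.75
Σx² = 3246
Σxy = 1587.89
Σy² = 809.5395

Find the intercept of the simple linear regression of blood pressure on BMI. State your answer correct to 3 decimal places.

Sxx = Σx² − (Σx)²/n = 3246 − 3136 = 110
Sxy = Σxy − (Σx)(Σy)/n = 1587.89 − 1477 = 110.89
b = Sxy/Sxx = 110.89/110 = 1.008091
a = ȳ − b·x̄ = 13.1875 − 1.008091·28 = -15.039045

-15.039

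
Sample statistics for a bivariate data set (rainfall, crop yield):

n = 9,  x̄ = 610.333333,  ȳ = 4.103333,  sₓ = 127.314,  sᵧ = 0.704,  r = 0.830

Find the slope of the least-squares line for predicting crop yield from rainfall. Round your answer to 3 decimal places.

0.005

b = r · sᵧ/sₓ = 0.83 · 0.704/127.314 = 0.004590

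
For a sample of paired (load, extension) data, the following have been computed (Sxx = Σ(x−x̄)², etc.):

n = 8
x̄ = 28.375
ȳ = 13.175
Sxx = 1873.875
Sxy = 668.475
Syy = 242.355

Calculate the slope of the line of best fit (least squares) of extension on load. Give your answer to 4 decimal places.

0.3567

b = Sxy/Sxx = 668.475/1873.875 = 0.356734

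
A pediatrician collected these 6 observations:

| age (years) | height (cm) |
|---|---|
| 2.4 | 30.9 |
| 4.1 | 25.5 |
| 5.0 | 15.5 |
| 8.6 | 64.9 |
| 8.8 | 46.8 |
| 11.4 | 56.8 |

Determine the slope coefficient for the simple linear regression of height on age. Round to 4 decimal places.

4.4469

n = 6, Σx = 40.3, Σy = 240.4, Σxy = 1873.71, Σx² = 328.93
Sxx = Σx² − (Σx)²/n = 328.93 − 270.681667 = 58.248333
Sxy = Σxy − (Σx)(Σy)/n = 1873.71 − 1614.686667 = 259.023333
b = Sxy/Sxx = 259.023333/58.248333 = 4.446880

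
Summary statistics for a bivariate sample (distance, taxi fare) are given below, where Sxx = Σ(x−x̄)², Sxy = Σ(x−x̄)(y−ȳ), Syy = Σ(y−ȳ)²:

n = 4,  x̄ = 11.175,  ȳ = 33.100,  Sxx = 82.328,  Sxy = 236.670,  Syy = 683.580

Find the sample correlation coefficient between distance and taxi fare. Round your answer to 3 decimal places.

0.998

r = Sxy/√(Sxx·Syy) = 236.67/√(56277.77424) = 236.67/237.229371 = 0.997642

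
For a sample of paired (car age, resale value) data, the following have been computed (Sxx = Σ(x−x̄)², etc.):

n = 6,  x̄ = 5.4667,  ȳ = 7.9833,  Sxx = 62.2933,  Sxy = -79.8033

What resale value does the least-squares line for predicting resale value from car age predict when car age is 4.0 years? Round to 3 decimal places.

b = Sxy/Sxx = -79.8033/62.2933 = -1.281090
a = ȳ − b·x̄ = 7.9833 − (-1.281090)·5.4667 = 14.986633
ŷ(4.0) = a + b·4.0 = 14.986633 + (-1.281090)·4 = 9.862274

9.862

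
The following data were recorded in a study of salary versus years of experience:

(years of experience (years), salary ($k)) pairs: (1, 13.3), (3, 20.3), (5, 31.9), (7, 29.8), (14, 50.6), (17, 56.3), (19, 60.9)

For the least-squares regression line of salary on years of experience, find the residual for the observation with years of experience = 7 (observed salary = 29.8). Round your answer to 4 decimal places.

n = 7, Σx = 66, Σy = 263.1, Σxy = 3264.9, Σx² = 930
Sxx = Σx² − (Σx)²/n = 930 − 622.285714 = 307.714286
Sxy = Σxy − (Σx)(Σy)/n = 3264.9 − 2480.657143 = 784.242857
b = Sxy/Sxx = 784.242857/307.714286 = 2.548607
a = ȳ − b·x̄ = 37.585714 − 2.548607·9.428571 = 13.555989
ŷ(7) = 13.555989 + 2.548607·7 = 31.396240
residual = y − ŷ = 29.8 − 31.396240 = -1.596240

-1.5962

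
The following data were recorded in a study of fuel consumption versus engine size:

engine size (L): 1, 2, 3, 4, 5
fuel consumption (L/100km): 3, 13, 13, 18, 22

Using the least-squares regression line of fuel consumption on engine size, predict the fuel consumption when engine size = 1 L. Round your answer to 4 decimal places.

5.2000

n = 5, Σx = 15, Σy = 69, Σxy = 250, Σx² = 55
Sxx = Σx² − (Σx)²/n = 55 − 45 = 10
Sxy = Σxy − (Σx)(Σy)/n = 250 − 207 = 43
b = Sxy/Sxx = 43/10 = 4.3
a = ȳ − b·x̄ = 13.8 − 4.3·3 = 0.9
ŷ(1) = a + b·1 = 0.9 + 4.3·1 = 5.2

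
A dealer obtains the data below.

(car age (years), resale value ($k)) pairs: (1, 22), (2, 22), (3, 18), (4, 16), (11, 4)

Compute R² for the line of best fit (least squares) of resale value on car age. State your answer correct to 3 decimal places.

0.984

n = 5, Σx = 21, Σy = 82, Σxy = 228, Σx² = 151, Σy² = 1564
Sxx = Σx² − (Σx)²/n = 151 − 88.2 = 62.8
Sxy = Σxy − (Σx)(Σy)/n = 228 − 344.4 = -116.4
Syy = Σy² − (Σy)²/n = 1564 − 1344.8 = 219.2
R² = Sxy²/(Sxx·Syy) = (-116.4)²/(62.8·219.2) = 0.984251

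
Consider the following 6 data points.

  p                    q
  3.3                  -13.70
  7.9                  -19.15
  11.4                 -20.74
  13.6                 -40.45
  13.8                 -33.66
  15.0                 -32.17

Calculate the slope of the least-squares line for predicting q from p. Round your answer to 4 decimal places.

n = 6, Σx = 65, Σy = -159.87, Σxy = -1930.109, Σx² = 803.66
Sxx = Σx² − (Σx)²/n = 803.66 − 704.166667 = 99.493333
Sxy = Σxy − (Σx)(Σy)/n = -1930.109 − (-1731.925) = -198.184
b = Sxy/Sxx = -198.184/99.493333 = -1.991932

-1.9919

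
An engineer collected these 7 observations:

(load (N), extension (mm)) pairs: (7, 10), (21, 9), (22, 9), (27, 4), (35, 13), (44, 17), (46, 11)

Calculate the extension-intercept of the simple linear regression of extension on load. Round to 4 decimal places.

6.2304

n = 7, Σx = 202, Σy = 73, Σxy = 2274, Σx² = 6980
Sxx = Σx² − (Σx)²/n = 6980 − 5829.142857 = 1150.857143
Sxy = Σxy − (Σx)(Σy)/n = 2274 − 2106.571429 = 167.428571
b = Sxy/Sxx = 167.428571/1150.857143 = 0.145482
a = ȳ − b·x̄ = 10.428571 − 0.145482·28.857143 = 6.230387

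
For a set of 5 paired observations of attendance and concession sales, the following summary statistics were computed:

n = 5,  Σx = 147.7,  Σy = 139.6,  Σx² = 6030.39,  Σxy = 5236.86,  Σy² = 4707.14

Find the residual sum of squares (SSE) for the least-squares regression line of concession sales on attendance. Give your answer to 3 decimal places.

Sxx = Σx² − (Σx)²/n = 6030.39 − 4363.058 = 1667.332
Sxy = Σxy − (Σx)(Σy)/n = 5236.86 − 4123.784 = 1113.076
Syy = Σy² − (Σy)²/n = 4707.14 − 3897.632 = 809.508
b = Sxy/Sxx = 1113.076/1667.332 = 0.667579
SSE = Syy − b·Sxy = 809.508 − 0.667579·1113.076 = 66.441723

66.442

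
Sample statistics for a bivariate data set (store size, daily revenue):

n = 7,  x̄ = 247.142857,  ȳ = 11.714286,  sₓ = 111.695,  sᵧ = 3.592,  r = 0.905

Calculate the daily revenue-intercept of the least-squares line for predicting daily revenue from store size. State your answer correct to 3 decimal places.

b = r · sᵧ/sₓ = 0.905 · 3.592/111.695 = 0.029104
a = ȳ − b·x̄ = 11.714286 − 0.029104·247.142857 = 4.521465

4.521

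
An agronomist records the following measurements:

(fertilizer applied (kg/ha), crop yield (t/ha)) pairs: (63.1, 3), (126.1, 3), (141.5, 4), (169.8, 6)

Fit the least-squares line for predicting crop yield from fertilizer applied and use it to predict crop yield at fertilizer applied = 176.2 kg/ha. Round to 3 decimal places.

5.257

n = 4, Σx = 500.5, Σy = 16, Σxy = 2152.4, Σx² = 68737.11
Sxx = Σx² − (Σx)²/n = 68737.11 − 62625.0625 = 6112.0475
Sxy = Σxy − (Σx)(Σy)/n = 2152.4 − 2002 = 150.4
b = Sxy/Sxx = 150.4/6112.0475 = 0.024607
a = ȳ − b·x̄ = 4 − 0.024607·125.125 = 0.921032
ŷ(176.2) = a + b·176.2 = 0.921032 + 0.024607·176.2 = 5.256810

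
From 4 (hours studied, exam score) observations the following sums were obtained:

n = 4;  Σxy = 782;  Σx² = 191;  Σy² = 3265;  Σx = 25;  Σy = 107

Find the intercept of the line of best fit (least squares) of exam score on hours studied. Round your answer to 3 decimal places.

Sxx = Σx² − (Σx)²/n = 191 − 156.25 = 34.75
Sxy = Σxy − (Σx)(Σy)/n = 782 − 668.75 = 113.25
b = Sxy/Sxx = 113.25/34.75 = 3.258993
a = ȳ − b·x̄ = 26.75 − 3.258993·6.25 = 6.381295

6.381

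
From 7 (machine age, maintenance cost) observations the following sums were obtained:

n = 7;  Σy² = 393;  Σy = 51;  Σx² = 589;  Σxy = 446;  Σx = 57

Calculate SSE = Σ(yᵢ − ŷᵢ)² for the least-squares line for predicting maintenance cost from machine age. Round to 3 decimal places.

Sxx = Σx² − (Σx)²/n = 589 − 464.142857 = 124.857143
Sxy = Σxy − (Σx)(Σy)/n = 446 − 415.285714 = 30.714286
Syy = Σy² − (Σy)²/n = 393 − 371.571429 = 21.428571
b = Sxy/Sxx = 30.714286/124.857143 = 0.245995
SSE = Syy − b·Sxy = 21.428571 − 0.245995·30.714286 = 13.872998

13.873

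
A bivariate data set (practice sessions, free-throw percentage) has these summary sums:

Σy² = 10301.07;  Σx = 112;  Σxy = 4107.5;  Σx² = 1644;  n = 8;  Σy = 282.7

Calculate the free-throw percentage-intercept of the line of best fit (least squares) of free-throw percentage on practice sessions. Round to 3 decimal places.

7.761

Sxx = Σx² − (Σx)²/n = 1644 − 1568 = 76
Sxy = Σxy − (Σx)(Σy)/n = 4107.5 − 3957.8 = 149.7
b = Sxy/Sxx = 149.7/76 = 1.969737
a = ȳ − b·x̄ = 35.3375 − 1.969737·14 = 7.761184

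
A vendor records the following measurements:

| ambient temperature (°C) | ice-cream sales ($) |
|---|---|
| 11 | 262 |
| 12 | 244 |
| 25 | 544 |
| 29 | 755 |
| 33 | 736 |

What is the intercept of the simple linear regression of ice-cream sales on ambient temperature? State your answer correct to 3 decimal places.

n = 5, Σx = 110, Σy = 2541, Σxy = 65593, Σx² = 2820
Sxx = Σx² − (Σx)²/n = 2820 − 2420 = 400
Sxy = Σxy − (Σx)(Σy)/n = 65593 − 55902 = 9691
b = Sxy/Sxx = 9691/400 = 24.2275
a = ȳ − b·x̄ = 508.2 − 24.2275·22 = -24.805

-24.805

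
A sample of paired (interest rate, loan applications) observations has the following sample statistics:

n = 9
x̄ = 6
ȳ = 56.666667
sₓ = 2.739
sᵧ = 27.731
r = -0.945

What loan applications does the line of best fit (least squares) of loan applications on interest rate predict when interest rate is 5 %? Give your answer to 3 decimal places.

66.234

b = r · sᵧ/sₓ = -0.945 · 27.731/2.739 = -9.567651
a = ȳ − b·x̄ = 56.666667 − (-9.567651)·6 = 114.072571
ŷ(5) = a + b·5 = 114.072571 + (-9.567651)·5 = 66.234318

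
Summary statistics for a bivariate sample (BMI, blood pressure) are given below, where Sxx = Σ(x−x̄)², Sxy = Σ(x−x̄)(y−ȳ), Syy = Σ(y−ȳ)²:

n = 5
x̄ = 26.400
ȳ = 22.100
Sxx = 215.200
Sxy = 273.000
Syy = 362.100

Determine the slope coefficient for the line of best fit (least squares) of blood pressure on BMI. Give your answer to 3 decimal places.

1.269

b = Sxy/Sxx = 273/215.2 = 1.268587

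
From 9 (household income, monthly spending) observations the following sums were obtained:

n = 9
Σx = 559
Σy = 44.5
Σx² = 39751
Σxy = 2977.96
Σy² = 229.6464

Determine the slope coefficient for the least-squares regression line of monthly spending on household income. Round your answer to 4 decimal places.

Sxx = Σx² − (Σx)²/n = 39751 − 34720.111111 = 5030.888889
Sxy = Σxy − (Σx)(Σy)/n = 2977.96 − 2763.944444 = 214.015556
b = Sxy/Sxx = 214.015556/5030.888889 = 0.042540

0.0425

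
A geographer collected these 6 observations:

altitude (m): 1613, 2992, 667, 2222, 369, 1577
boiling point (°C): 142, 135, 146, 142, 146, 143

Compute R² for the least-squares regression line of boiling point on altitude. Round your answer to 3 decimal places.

0.881

n = 6, Σx = 9440, Σy = 854, Σxy = 1325257, Σx² = 19559096, Σy² = 121634
Sxx = Σx² − (Σx)²/n = 19559096 − 14852266.666667 = 4706829.333333
Sxy = Σxy − (Σx)(Σy)/n = 1325257 − 1343626.666667 = -18369.666667
Syy = Σy² − (Σy)²/n = 121634 − 121552.666667 = 81.333333
R² = Sxy²/(Sxx·Syy) = (-18369.666667)²/(4706829.333333·81.333333) = 0.881466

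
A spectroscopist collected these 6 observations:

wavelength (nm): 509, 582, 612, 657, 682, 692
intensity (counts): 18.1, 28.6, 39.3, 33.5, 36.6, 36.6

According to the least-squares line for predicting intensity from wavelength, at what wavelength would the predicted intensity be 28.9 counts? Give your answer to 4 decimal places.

n = 6, Σx = 3734, Σy = 192.7, Σxy = 122207.6, Σx² = 2347986
Sxx = Σx² − (Σx)²/n = 2347986 − 2323792.666667 = 24193.333333
Sxy = Σxy − (Σx)(Σy)/n = 122207.6 − 119923.633333 = 2283.966667
b = Sxy/Sxx = 2283.966667/24193.333333 = 0.094405
a = ȳ − b·x̄ = 32.116667 − 0.094405·622.333333 = -26.634584
Set a + b·x = 28.9: x = (28.9 − (-26.634584)) / 0.094405 = 588.260205

588.2602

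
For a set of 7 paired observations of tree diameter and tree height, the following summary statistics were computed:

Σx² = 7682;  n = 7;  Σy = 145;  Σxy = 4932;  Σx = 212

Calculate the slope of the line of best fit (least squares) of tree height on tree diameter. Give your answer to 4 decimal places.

0.4285

Sxx = Σx² − (Σx)²/n = 7682 − 6420.571429 = 1261.428571
Sxy = Σxy − (Σx)(Σy)/n = 4932 − 4391.428571 = 540.571429
b = Sxy/Sxx = 540.571429/1261.428571 = 0.428539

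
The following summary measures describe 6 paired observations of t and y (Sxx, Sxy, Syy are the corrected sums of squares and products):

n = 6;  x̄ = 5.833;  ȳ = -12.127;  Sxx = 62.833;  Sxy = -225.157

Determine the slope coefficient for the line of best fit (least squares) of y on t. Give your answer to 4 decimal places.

-3.5834

b = Sxy/Sxx = -225.157/62.833 = -3.583420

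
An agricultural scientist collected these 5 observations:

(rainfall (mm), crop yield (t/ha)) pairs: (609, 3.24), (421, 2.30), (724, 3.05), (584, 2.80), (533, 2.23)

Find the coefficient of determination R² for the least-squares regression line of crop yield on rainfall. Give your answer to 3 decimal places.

n = 5, Σx = 2871, Σy = 13.62, Σxy = 7973.45, Σx² = 1697443, Σy² = 37.903
Sxx = Σx² − (Σx)²/n = 1697443 − 1648528.2 = 48914.8
Sxy = Σxy − (Σx)(Σy)/n = 7973.45 − 7820.604 = 152.846
Syy = Σy² − (Σy)²/n = 37.903 − 37.10088 = 0.80212
R² = Sxy²/(Sxx·Syy) = (152.846)²/(48914.8·0.80212) = 0.595427

0.595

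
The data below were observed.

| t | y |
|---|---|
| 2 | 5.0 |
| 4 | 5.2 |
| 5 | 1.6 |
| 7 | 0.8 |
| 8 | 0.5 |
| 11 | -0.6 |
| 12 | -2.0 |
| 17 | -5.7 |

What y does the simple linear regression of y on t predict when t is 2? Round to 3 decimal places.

5.029

n = 8, Σx = 66, Σy = 4.8, Σxy = -79.1, Σx² = 712
Sxx = Σx² − (Σx)²/n = 712 − 544.5 = 167.5
Sxy = Σxy − (Σx)(Σy)/n = -79.1 − 39.6 = -118.7
b = Sxy/Sxx = -118.7/167.5 = -0.708657
a = ȳ − b·x̄ = 0.6 − (-0.708657)·8.25 = 6.446418
ŷ(2) = a + b·2 = 6.446418 + (-0.708657)·2 = 5.029104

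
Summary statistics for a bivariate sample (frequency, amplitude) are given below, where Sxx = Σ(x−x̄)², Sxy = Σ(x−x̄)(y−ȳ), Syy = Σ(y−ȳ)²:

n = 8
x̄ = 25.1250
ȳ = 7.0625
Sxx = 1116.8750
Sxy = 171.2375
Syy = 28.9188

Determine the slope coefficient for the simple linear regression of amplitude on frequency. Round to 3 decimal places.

0.153

b = Sxy/Sxx = 171.2375/1116.875 = 0.153318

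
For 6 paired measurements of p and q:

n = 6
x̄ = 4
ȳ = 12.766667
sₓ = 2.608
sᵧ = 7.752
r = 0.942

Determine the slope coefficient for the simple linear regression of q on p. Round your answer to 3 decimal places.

b = r · sᵧ/sₓ = 0.942 · 7.752/2.608 = 2.799994

2.800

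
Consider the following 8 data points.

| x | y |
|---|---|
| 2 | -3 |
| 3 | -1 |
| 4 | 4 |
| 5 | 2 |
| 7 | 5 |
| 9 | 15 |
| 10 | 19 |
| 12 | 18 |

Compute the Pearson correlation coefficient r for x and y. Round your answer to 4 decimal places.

n = 8, Σx = 52, Σy = 59, Σxy = 593, Σx² = 428, Σy² = 965
Sxx = Σx² − (Σx)²/n = 428 − 338 = 90
Sxy = Σxy − (Σx)(Σy)/n = 593 − 383.5 = 209.5
Syy = Σy² − (Σy)²/n = 965 − 435.125 = 529.875
r = Sxy/√(Sxx·Syy) = 209.5/√(47688.75) = 209.5/218.377540 = 0.959348

0.9593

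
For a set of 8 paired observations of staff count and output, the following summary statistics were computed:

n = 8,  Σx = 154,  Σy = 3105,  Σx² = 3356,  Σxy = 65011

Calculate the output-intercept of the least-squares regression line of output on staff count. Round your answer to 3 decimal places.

130.487

Sxx = Σx² − (Σx)²/n = 3356 − 2964.5 = 391.5
Sxy = Σxy − (Σx)(Σy)/n = 65011 − 59771.25 = 5239.75
b = Sxy/Sxx = 5239.75/391.5 = 13.383780
a = ȳ − b·x̄ = 388.125 − 13.383780·19.25 = 130.487229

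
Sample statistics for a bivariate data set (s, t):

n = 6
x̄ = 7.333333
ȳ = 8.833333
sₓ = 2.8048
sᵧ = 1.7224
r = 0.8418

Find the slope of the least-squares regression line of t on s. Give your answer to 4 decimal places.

0.5169

b = r · sᵧ/sₓ = 0.8418 · 1.7224/2.8048 = 0.516941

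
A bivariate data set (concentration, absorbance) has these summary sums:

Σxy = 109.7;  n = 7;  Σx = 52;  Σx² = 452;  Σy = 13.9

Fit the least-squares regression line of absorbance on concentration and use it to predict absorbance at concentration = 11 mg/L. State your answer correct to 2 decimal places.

2.34

Sxx = Σx² − (Σx)²/n = 452 − 386.285714 = 65.714286
Sxy = Σxy − (Σx)(Σy)/n = 109.7 − 103.257143 = 6.442857
b = Sxy/Sxx = 6.442857/65.714286 = 0.098043
a = ȳ − b·x̄ = 1.985714 − 0.098043·7.428571 = 1.257391
ŷ(11) = a + b·11 = 1.257391 + 0.098043·11 = 2.335870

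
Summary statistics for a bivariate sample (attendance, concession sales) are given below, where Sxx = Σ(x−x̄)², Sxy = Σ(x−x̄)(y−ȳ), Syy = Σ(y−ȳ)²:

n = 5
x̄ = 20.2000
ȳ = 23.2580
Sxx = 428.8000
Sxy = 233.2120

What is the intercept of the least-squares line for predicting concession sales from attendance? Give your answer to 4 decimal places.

b = Sxy/Sxx = 233.212/428.8 = 0.543871
a = ȳ − b·x̄ = 23.258 − 0.543871·20.2 = 12.271800

12.2718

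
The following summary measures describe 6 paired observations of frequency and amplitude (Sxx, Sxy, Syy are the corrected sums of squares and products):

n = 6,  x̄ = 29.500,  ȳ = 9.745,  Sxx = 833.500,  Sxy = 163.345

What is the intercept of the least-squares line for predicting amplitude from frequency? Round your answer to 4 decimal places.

b = Sxy/Sxx = 163.345/833.5 = 0.195975
a = ȳ − b·x̄ = 9.745 − 0.195975·29.5 = 3.963743

3.9637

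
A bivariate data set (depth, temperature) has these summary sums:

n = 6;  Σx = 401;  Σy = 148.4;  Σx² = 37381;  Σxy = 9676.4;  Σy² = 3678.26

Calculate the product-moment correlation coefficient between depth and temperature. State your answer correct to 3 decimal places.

Sxx = Σx² − (Σx)²/n = 37381 − 26800.166667 = 10580.833333
Sxy = Σxy − (Σx)(Σy)/n = 9676.4 − 9918.066667 = -241.666667
Syy = Σy² − (Σy)²/n = 3678.26 − 3670.426667 = 7.833333
r = Sxy/√(Sxx·Syy) = -241.666667/√(82883.194444) = -241.666667/287.894415 = -0.839428

-0.839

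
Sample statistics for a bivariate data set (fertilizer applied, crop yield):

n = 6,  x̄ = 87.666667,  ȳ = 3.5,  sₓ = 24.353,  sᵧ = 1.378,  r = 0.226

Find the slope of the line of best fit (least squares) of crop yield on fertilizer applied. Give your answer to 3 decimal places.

0.013

b = r · sᵧ/sₓ = 0.226 · 1.378/24.353 = 0.012788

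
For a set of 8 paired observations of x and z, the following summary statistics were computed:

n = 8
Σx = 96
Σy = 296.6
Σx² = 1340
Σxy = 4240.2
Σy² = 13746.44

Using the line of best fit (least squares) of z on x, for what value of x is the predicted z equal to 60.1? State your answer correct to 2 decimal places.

18.36

Sxx = Σx² − (Σx)²/n = 1340 − 1152 = 188
Sxy = Σxy − (Σx)(Σy)/n = 4240.2 − 3559.2 = 681
b = Sxy/Sxx = 681/188 = 3.622340
a = ȳ − b·x̄ = 37.075 − 3.622340·12 = -6.393085
Set a + b·x = 60.1: x = (60.1 − (-6.393085)) / 3.622340 = 18.356388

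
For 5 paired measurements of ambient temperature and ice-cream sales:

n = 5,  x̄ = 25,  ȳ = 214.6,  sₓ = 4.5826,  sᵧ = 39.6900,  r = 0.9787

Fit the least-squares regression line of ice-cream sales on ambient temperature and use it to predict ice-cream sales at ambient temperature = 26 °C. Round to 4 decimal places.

223.0765

b = r · sᵧ/sₓ = 0.9787 · 39.69/4.5826 = 8.476542
a = ȳ − b·x̄ = 214.6 − 8.476542·25 = 2.686441
ŷ(26) = a + b·26 = 2.686441 + 8.476542·26 = 223.076542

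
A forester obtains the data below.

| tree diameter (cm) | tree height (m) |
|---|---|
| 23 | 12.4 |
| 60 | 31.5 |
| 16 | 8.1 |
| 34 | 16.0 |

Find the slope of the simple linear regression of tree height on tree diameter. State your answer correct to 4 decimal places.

n = 4, Σx = 133, Σy = 68, Σxy = 2848.8, Σx² = 5541
Sxx = Σx² − (Σx)²/n = 5541 − 4422.25 = 1118.75
Sxy = Σxy − (Σx)(Σy)/n = 2848.8 − 2261 = 587.8
b = Sxy/Sxx = 587.8/1118.75 = 0.525408

0.5254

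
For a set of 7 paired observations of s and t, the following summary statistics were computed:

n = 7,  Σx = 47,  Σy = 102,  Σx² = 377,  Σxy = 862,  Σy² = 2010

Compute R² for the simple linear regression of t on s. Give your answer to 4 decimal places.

0.9754

Sxx = Σx² − (Σx)²/n = 377 − 315.571429 = 61.428571
Sxy = Σxy − (Σx)(Σy)/n = 862 − 684.857143 = 177.142857
Syy = Σy² − (Σy)²/n = 2010 − 1486.285714 = 523.714286
R² = Sxy²/(Sxx·Syy) = (177.142857)²/(61.428571·523.714286) = 0.975399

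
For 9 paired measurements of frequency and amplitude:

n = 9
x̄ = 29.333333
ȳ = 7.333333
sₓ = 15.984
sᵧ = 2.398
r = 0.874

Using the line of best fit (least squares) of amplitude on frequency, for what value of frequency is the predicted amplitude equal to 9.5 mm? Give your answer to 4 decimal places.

b = r · sᵧ/sₓ = 0.874 · 2.398/15.984 = 0.131122
a = ȳ − b·x̄ = 7.333333 − 0.131122·29.333333 = 3.487091
Set a + b·x = 9.5: x = (9.5 − 3.487091) / 0.131122 = 45.857403

45.8574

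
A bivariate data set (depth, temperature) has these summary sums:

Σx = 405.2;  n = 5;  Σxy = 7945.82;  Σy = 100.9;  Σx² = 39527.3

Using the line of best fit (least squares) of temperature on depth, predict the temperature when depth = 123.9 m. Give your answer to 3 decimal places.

Sxx = Σx² − (Σx)²/n = 39527.3 − 32837.408 = 6689.892
Sxy = Σxy − (Σx)(Σy)/n = 7945.82 − 8176.936 = -231.116
b = Sxy/Sxx = -231.116/6689.892 = -0.034547
a = ȳ − b·x̄ = 20.18 − (-0.034547)·81.04 = 22.979693
ŷ(123.9) = a + b·123.9 = 22.979693 + (-0.034547)·123.9 = 18.699314

18.699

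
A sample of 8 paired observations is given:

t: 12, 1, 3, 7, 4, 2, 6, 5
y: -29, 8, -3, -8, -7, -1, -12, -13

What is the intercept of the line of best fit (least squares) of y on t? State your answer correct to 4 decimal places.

n = 8, Σx = 40, Σy = -65, Σxy = -572, Σx² = 284
Sxx = Σx² − (Σx)²/n = 284 − 200 = 84
Sxy = Σxy − (Σx)(Σy)/n = -572 − (-325) = -247
b = Sxy/Sxx = -247/84 = -2.940476
a = ȳ − b·x̄ = -8.125 − (-2.940476)·5 = 6.577381

6.5774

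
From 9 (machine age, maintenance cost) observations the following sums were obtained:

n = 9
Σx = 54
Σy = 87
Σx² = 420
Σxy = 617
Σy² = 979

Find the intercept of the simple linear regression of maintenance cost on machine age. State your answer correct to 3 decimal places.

3.729

Sxx = Σx² − (Σx)²/n = 420 − 324 = 96
Sxy = Σxy − (Σx)(Σy)/n = 617 − 522 = 95
b = Sxy/Sxx = 95/96 = 0.989583
a = ȳ − b·x̄ = 9.666667 − 0.989583·6 = 3.729167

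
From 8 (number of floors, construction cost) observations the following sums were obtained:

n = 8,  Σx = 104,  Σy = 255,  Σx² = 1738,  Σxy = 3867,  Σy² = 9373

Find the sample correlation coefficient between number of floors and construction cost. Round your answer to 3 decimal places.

Sxx = Σx² − (Σx)²/n = 1738 − 1352 = 386
Sxy = Σxy − (Σx)(Σy)/n = 3867 − 3315 = 552
Syy = Σy² − (Σy)²/n = 9373 − 8128.125 = 1244.875
r = Sxy/√(Sxx·Syy) = 552/√(480521.75) = 552/693.196761 = 0.796311

0.796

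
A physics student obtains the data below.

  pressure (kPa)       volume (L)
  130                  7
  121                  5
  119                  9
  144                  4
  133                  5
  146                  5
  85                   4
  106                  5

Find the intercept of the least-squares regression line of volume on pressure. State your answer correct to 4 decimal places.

n = 8, Σx = 984, Σy = 44, Σxy = 5427, Σx² = 123904
Sxx = Σx² − (Σx)²/n = 123904 − 121032 = 2872
Sxy = Σxy − (Σx)(Σy)/n = 5427 − 5412 = 15
b = Sxy/Sxx = 15/2872 = 0.005223
a = ȳ − b·x̄ = 5.5 − 0.005223·123 = 4.857591

4.8576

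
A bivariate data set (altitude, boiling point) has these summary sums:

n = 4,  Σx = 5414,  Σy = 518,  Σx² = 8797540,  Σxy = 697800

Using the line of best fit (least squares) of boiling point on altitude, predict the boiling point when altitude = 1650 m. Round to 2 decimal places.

Sxx = Σx² − (Σx)²/n = 8797540 − 7327849 = 1469691
Sxy = Σxy − (Σx)(Σy)/n = 697800 − 701113 = -3313
b = Sxy/Sxx = -3313/1469691 = -0.002254
a = ȳ − b·x̄ = 129.5 − (-0.002254)·1353.5 = 132.551080
ŷ(1650) = a + b·1650 = 132.551080 + (-0.002254)·1650 = 128.831625

128.83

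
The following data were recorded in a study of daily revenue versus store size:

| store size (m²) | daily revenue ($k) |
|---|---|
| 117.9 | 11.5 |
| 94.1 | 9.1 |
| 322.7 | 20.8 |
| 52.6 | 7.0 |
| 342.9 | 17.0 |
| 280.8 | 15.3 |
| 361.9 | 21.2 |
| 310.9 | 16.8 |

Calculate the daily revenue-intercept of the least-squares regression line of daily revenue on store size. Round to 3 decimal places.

5.510

n = 8, Σx = 1883.8, Σy = 118.7, Σxy = 32313.46, Σx² = 553716.74
Sxx = Σx² − (Σx)²/n = 553716.74 − 443587.805 = 110128.935
Sxy = Σxy − (Σx)(Σy)/n = 32313.46 − 27950.8825 = 4362.5775
b = Sxy/Sxx = 4362.5775/110128.935 = 0.039613
a = ȳ − b·x̄ = 14.8375 − 0.039613·235.475 = 5.509543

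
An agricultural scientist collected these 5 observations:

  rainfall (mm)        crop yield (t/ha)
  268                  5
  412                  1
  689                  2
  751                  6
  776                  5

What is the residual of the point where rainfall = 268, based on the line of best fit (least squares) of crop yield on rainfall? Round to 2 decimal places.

n = 5, Σx = 2896, Σy = 19, Σxy = 11516, Σx² = 1882466
Sxx = Σx² − (Σx)²/n = 1882466 − 1677363.2 = 205102.8
Sxy = Σxy − (Σx)(Σy)/n = 11516 − 11004.8 = 511.2
b = Sxy/Sxx = 511.2/205102.8 = 0.002492
a = ȳ − b·x̄ = 3.8 − 0.002492·579.2 = 2.356397
ŷ(268) = 2.356397 + 0.002492·268 = 3.024362
residual = y − ŷ = 5 − 3.024362 = 1.975638

1.98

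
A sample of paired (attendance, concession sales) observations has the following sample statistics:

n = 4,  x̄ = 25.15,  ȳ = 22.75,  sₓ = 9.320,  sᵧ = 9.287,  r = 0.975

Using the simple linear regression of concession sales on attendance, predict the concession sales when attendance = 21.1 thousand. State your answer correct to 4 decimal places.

18.8152

b = r · sᵧ/sₓ = 0.975 · 9.287/9.32 = 0.971548
a = ȳ − b·x̄ = 22.75 − 0.971548·25.15 = -1.684426
ŷ(21.1) = a + b·21.1 = -1.684426 + 0.971548·21.1 = 18.815232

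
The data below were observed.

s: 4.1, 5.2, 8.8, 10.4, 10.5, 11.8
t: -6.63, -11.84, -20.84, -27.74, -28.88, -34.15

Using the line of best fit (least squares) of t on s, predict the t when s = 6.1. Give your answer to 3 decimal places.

-13.659

n = 6, Σx = 50.8, Σy = -130.08, Σxy = -1266.849, Σx² = 478.94
Sxx = Σx² − (Σx)²/n = 478.94 − 430.106667 = 48.833333
Sxy = Σxy − (Σx)(Σy)/n = -1266.849 − (-1101.344) = -165.505
b = Sxy/Sxx = -165.505/48.833333 = -3.389181
a = ȳ − b·x̄ = -21.68 − (-3.389181)·8.466667 = 7.015065
ŷ(6.1) = a + b·6.1 = 7.015065 + (-3.389181)·6.1 = -13.658939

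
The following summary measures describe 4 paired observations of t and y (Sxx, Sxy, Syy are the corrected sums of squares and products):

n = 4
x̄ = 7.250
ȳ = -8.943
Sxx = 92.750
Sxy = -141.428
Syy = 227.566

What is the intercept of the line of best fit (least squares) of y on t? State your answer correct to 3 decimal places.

2.112

b = Sxy/Sxx = -141.428/92.75 = -1.524830
a = ȳ − b·x̄ = -8.943 − (-1.524830)·7.25 = 2.112019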